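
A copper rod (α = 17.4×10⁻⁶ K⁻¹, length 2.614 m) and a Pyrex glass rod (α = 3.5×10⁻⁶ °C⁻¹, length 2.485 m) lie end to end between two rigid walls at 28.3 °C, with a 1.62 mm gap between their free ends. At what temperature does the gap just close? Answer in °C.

α₁L₁ = 4.54836×10⁻⁵ m/K, α₂L₂ = 8.6975×10⁻⁶ m/K → total 5.41811×10⁻⁵ m/K
ΔT = g/(α₁L₁+α₂L₂) = 1.62×10⁻³ / 5.41811×10⁻⁵ = 29.900 K
T = 28.3 + 29.900 = 58.200 °C

T = 58.2 °C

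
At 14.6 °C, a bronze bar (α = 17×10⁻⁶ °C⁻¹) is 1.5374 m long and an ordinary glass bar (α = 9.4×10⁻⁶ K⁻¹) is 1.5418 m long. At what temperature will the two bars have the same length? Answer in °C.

T = 392.5 °C

Equal length when α₁L₁ΔT − α₂L₂ΔT = L₂ − L₁ = 4.40×10⁻³ m
α₁L₁ = 2.61358×10⁻⁵, α₂L₂ = 1.449292×10⁻⁵ → Δ(αL) = 1.164288×10⁻⁵ m/K
ΔT = 4.40×10⁻³ / 1.164288×10⁻⁵ = 377.913 K, so T = 14.6 + 377.913 = 392.513 °C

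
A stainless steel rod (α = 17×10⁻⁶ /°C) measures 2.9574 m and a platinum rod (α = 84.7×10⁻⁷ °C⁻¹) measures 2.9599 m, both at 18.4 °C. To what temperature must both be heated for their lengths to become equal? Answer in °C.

T = 117.6 °C

L₁(1 + α₁ΔT) = L₂(1 + α₂ΔT) ⇒ ΔT = (L₂ − L₁)/(α₁L₁ − α₂L₂)
L₂ − L₁ = 2.9599 − 2.9574 = 2.50×10⁻³ m
α₁L₁ − α₂L₂ = 17×10⁻⁶×2.9574 − 84.7×10⁻⁷×2.9599 = 2.5205447×10⁻⁵ m/K
ΔT = 2.50×10⁻³ / 2.5205447×10⁻⁵ = 99.185 K
T = 18.4 + 99.185 = 117.585 °C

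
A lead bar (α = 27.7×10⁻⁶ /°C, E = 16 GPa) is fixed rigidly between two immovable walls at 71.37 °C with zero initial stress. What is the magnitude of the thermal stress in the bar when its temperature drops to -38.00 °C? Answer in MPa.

Fully constrained: the free strain ε = αΔT is blocked, so σ = Eε = EαΔT.
|ΔT| = 109.37 K
σ = 16.0×10⁹ × 27.7×10⁻⁶ × 109.37 = 4.85×10⁷ Pa

σ = 48.5 MPa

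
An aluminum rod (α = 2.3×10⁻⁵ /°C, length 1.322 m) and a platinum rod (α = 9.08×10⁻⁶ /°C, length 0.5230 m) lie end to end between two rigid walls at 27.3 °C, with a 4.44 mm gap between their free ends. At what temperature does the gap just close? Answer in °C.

T = 154 °C

Gap closes when ΔL₁ + ΔL₂ = 4.44 mm = 4.44×10⁻³ m
(α₁L₁ + α₂L₂)ΔT = g
α₁L₁ + α₂L₂ = 2.3×10⁻⁵×1.322 + 9.08×10⁻⁶×0.5230 = 3.515484×10⁻⁵ m/K
ΔT = 4.44×10⁻³ / 3.515484×10⁻⁵ = 126.30 K
T = 27.3 + 126.30 = 153.60 °C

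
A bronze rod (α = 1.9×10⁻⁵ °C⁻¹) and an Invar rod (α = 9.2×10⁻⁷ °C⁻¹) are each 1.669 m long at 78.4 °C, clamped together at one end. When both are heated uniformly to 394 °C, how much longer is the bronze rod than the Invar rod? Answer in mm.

ΔT = 315.6 K
bronze: ΔL = 1.9×10⁻⁵ × 1.669 m × 315.6 = 1.0008×10⁻² m = 10.008 mm
Invar: ΔL = 9.2×10⁻⁷ × 1.669 m × 315.6 = 4.8460×10⁻⁴ m = 0.48460 mm
difference = 10.008 − 0.48460 = 9.5234 mm

9.52 mm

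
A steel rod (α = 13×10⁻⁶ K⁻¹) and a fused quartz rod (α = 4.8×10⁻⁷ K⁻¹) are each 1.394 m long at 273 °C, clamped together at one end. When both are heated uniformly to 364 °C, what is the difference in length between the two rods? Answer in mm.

ΔT = 91 K
steel: ΔL = 13×10⁻⁶ × 1.394 m × 91 = 1.6491×10⁻³ m = 1.6491 mm
fused quartz: ΔL = 4.8×10⁻⁷ × 1.394 m × 91 = 6.0890×10⁻⁵ m = 0.060890 mm
difference = 1.6491 − 0.060890 = 1.58821 mm

1.59 mm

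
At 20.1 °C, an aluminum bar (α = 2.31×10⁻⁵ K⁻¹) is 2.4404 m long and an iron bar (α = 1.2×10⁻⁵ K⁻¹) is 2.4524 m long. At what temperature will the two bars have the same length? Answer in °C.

L₁(1 + α₁ΔT) = L₂(1 + α₂ΔT) ⇒ ΔT = (L₂ − L₁)/(α₁L₁ − α₂L₂)
L₂ − L₁ = 2.4524 − 2.4404 = 1.20×10⁻² m
α₁L₁ − α₂L₂ = 2.31×10⁻⁵×2.4404 − 1.2×10⁻⁵×2.4524 = 2.694444×10⁻⁵ m/K
ΔT = 1.20×10⁻² / 2.694444×10⁻⁵ = 445.361 K
T = 20.1 + 445.361 = 465.461 °C

T = 465.5 °C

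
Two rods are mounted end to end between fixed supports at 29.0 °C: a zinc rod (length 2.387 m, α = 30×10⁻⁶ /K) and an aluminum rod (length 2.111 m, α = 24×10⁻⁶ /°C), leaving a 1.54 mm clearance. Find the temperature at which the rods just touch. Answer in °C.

α₁L₁ = 7.161×10⁻⁵ m/K, α₂L₂ = 5.0664×10⁻⁵ m/K → total 1.22274×10⁻⁴ m/K
ΔT = g/(α₁L₁+α₂L₂) = 1.54×10⁻³ / 1.22274×10⁻⁴ = 12.595 K
T = 29.0 + 12.595 = 41.595 °C

T = 41.6 °C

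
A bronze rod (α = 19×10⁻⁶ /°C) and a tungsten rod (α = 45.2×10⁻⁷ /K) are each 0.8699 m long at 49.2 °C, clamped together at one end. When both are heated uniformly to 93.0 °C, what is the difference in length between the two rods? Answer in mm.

ΔT = 43.8 K
bronze: ΔL = 19×10⁻⁶ × 0.8699 m × 43.8 = 7.2393×10⁻⁴ m = 0.72393 mm
tungsten: ΔL = 45.2×10⁻⁷ × 0.8699 m × 43.8 = 1.7222×10⁻⁴ m = 0.17222 mm
difference = 0.72393 − 0.17222 = 0.55171 mm

0.552 mm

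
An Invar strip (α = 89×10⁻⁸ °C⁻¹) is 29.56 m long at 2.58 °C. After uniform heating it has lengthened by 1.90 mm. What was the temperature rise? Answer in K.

ΔL = αL₀ΔT ⇒ ΔT = ΔL / (αL₀)
ΔT = 1.90×10⁻³ m / (89×10⁻⁸ × 29.56 m) = 72.220 K

ΔT = 72.2 K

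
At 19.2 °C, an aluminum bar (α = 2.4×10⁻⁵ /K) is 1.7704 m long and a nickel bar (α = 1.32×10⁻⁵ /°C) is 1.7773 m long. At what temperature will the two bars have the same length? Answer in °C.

T = 381.8 °C

L₁(1 + α₁ΔT) = L₂(1 + α₂ΔT) ⇒ ΔT = (L₂ − L₁)/(α₁L₁ − α₂L₂)
L₂ − L₁ = 1.7773 − 1.7704 = 6.90×10⁻³ m
α₁L₁ − α₂L₂ = 2.4×10⁻⁵×1.7704 − 1.32×10⁻⁵×1.7773 = 1.902924×10⁻⁵ m/K
ΔT = 6.90×10⁻³ / 1.902924×10⁻⁵ = 362.600 K
T = 19.2 + 362.600 = 381.800 °C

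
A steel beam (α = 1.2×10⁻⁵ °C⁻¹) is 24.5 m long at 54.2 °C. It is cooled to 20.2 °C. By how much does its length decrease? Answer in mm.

ΔL = 10.0 mm

|ΔT| = |20.2 − 54.2| = 34.0 K
ΔL = αL₀ΔT = (1.2×10⁻⁵)(24.5)(34.0) = 1.00×10⁻² m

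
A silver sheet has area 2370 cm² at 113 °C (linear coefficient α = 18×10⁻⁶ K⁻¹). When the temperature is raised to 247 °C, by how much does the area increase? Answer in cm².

Area coefficient ≈ 2α; |ΔT| = 134 K
ΔA = 2αA₀ΔT = 2(18×10⁻⁶)(2370)(134) = 11.4 cm²

ΔA = 11.4 cm²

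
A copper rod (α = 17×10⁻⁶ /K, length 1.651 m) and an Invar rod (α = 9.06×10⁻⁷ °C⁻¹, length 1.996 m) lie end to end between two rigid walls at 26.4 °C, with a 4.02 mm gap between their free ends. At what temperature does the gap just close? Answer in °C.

T = 161 °C

α₁L₁ = 2.8067×10⁻⁵ m/K, α₂L₂ = 1.808376×10⁻⁶ m/K → total 2.9875376×10⁻⁵ m/K
ΔT = g/(α₁L₁+α₂L₂) = 4.02×10⁻³ / 2.9875376×10⁻⁵ = 134.56 K
T = 26.4 + 134.56 = 160.96 °C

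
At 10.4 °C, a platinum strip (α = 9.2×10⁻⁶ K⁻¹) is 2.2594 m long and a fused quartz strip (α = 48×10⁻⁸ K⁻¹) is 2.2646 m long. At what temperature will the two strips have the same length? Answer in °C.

T = 274.4 °C

Equal length when α₁L₁ΔT − α₂L₂ΔT = L₂ − L₁ = 5.20×10⁻³ m
α₁L₁ = 2.078648×10⁻⁵, α₂L₂ = 1.087008×10⁻⁶ → Δ(αL) = 1.9699472×10⁻⁵ m/K
ΔT = 5.20×10⁻³ / 1.9699472×10⁻⁵ = 263.966 K, so T = 10.4 + 263.966 = 274.366 °C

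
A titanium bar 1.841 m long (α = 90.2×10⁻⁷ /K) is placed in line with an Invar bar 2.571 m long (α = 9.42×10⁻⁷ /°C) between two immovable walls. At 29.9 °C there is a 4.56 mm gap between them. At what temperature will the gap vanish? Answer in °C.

T = 270 °C

α₁L₁ = 1.660582×10⁻⁵ m/K, α₂L₂ = 2.421882×10⁻⁶ m/K → total 1.9027702×10⁻⁵ m/K
ΔT = g/(α₁L₁+α₂L₂) = 4.56×10⁻³ / 1.9027702×10⁻⁵ = 239.65 K
T = 29.9 + 239.65 = 269.55 °C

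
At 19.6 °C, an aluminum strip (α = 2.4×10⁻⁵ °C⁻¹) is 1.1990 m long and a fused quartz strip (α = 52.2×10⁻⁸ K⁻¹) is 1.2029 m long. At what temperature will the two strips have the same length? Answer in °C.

L₁(1 + α₁ΔT) = L₂(1 + α₂ΔT) ⇒ ΔT = (L₂ − L₁)/(α₁L₁ − α₂L₂)
L₂ − L₁ = 1.2029 − 1.1990 = 3.90×10⁻³ m
α₁L₁ − α₂L₂ = 2.4×10⁻⁵×1.1990 − 52.2×10⁻⁸×1.2029 = 2.81480862×10⁻⁵ m/K
ΔT = 3.90×10⁻³ / 2.81480862×10⁻⁵ = 138.553 K
T = 19.6 + 138.553 = 158.153 °C

T = 158.2 °C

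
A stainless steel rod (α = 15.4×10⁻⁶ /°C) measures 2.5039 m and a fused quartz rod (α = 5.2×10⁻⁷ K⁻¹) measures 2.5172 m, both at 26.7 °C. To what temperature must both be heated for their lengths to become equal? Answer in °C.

T = 383.7 °C

Equal length when α₁L₁ΔT − α₂L₂ΔT = L₂ − L₁ = 1.33×10⁻² m
α₁L₁ = 3.856006×10⁻⁵, α₂L₂ = 1.308944×10⁻⁶ → Δ(αL) = 3.7251116×10⁻⁵ m/K
ΔT = 1.33×10⁻² / 3.7251116×10⁻⁵ = 357.036 K, so T = 26.7 + 357.036 = 383.736 °C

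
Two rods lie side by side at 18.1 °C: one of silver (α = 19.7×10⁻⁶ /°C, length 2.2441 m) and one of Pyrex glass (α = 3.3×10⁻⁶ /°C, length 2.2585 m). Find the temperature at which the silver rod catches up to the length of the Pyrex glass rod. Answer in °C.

Equal length when α₁L₁ΔT − α₂L₂ΔT = L₂ − L₁ = 1.44×10⁻² m
α₁L₁ = 4.420877×10⁻⁵, α₂L₂ = 7.45305×10⁻⁶ → Δ(αL) = 3.675572×10⁻⁵ m/K
ΔT = 1.44×10⁻² / 3.675572×10⁻⁵ = 391.776 K, so T = 18.1 + 391.776 = 409.876 °C

T = 409.9 °C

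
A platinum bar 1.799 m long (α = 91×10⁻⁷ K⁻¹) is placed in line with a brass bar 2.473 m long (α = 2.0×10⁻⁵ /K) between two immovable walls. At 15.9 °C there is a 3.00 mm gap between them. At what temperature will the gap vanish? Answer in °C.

Gap closes when ΔL₁ + ΔL₂ = 3.00 mm = 3.00×10⁻³ m
(α₁L₁ + α₂L₂)ΔT = g
α₁L₁ + α₂L₂ = 91×10⁻⁷×1.799 + 2.0×10⁻⁵×2.473 = 6.58309×10⁻⁵ m/K
ΔT = 3.00×10⁻³ / 6.58309×10⁻⁵ = 45.571 K
T = 15.9 + 45.571 = 61.471 °C

T = 61.5 °C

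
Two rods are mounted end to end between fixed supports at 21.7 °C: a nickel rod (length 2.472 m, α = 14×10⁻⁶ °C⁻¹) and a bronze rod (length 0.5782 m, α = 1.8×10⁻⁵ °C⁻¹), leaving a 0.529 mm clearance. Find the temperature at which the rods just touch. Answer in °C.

T = 33.5 °C

α₁L₁ = 3.4608×10⁻⁵ m/K, α₂L₂ = 1.04076×10⁻⁵ m/K → total 4.50156×10⁻⁵ m/K
ΔT = g/(α₁L₁+α₂L₂) = 5.29×10⁻⁴ / 4.50156×10⁻⁵ = 11.751 K
T = 21.7 + 11.751 = 33.451 °C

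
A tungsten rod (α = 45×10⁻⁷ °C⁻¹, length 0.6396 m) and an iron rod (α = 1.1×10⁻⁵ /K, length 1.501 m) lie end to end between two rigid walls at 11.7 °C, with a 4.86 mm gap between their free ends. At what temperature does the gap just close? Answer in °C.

α₁L₁ = 2.8782×10⁻⁶ m/K, α₂L₂ = 1.6511×10⁻⁵ m/K → total 1.93892×10⁻⁵ m/K
ΔT = g/(α₁L₁+α₂L₂) = 4.86×10⁻³ / 1.93892×10⁻⁵ = 250.66 K
T = 11.7 + 250.66 = 262.36 °C

T = 262 °C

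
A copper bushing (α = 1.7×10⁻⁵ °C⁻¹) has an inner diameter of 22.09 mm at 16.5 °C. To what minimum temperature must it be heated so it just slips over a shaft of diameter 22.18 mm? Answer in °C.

T = 256 °C

Required Δd = 22.18 − 22.09 = 0.09 mm
Δd = αd₀ΔT ⇒ ΔT = Δd/(αd₀) = 0.09 / (1.7×10⁻⁵ × 22.09) = 239.66 K
T_min = 16.5 + 239.66 = 256.16 °C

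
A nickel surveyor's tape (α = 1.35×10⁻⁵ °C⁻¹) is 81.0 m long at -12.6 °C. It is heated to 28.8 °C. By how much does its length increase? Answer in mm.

|ΔT| = |28.8 − (-12.6)| = 41.4 K
ΔL = αL₀ΔT = (1.35×10⁻⁵)(81.0)(41.4) = 4.53×10⁻² m

ΔL = 45.3 mm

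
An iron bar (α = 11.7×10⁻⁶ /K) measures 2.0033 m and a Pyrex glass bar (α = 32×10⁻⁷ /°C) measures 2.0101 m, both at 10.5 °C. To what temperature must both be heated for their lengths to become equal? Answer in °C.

L₁(1 + α₁ΔT) = L₂(1 + α₂ΔT) ⇒ ΔT = (L₂ − L₁)/(α₁L₁ − α₂L₂)
L₂ − L₁ = 2.0101 − 2.0033 = 6.80×10⁻³ m
α₁L₁ − α₂L₂ = 11.7×10⁻⁶×2.0033 − 32×10⁻⁷×2.0101 = 1.700629×10⁻⁵ m/K
ΔT = 6.80×10⁻³ / 1.700629×10⁻⁵ = 399.852 K
T = 10.5 + 399.852 = 410.352 °C

T = 410.4 °C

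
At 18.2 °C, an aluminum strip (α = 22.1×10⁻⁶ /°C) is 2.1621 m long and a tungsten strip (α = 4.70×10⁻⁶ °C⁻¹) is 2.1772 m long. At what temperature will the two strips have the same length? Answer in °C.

T = 420.3 °C

Equal length when α₁L₁ΔT − α₂L₂ΔT = L₂ − L₁ = 1.51×10⁻² m
α₁L₁ = 4.778241×10⁻⁵, α₂L₂ = 1.023284×10⁻⁵ → Δ(αL) = 3.754957×10⁻⁵ m/K
ΔT = 1.51×10⁻² / 3.754957×10⁻⁵ = 402.135 K, so T = 18.2 + 402.135 = 420.335 °C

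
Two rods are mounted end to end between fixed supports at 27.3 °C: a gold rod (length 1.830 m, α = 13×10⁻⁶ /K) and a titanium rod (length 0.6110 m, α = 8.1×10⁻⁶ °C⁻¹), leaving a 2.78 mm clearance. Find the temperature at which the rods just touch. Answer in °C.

α₁L₁ = 2.379×10⁻⁵ m/K, α₂L₂ = 4.9491×10⁻⁶ m/K → total 2.87391×10⁻⁵ m/K
ΔT = g/(α₁L₁+α₂L₂) = 2.78×10⁻³ / 2.87391×10⁻⁵ = 96.73 K
T = 27.3 + 96.73 = 124.03 °C

T = 124 °C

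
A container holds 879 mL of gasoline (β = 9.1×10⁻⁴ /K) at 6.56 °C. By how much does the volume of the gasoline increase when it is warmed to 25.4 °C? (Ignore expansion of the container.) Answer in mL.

|ΔT| = |25.4 − 6.56| = 18.84 K
ΔV = βV₀ΔT = (9.1×10⁻⁴)(879)(18.84) = 15.1 mL

ΔV = 15.1 mL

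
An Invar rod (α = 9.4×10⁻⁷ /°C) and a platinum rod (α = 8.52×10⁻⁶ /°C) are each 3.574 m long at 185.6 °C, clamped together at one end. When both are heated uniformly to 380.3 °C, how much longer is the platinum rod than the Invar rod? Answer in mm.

5.27 mm

ΔT = 194.7 K
Invar: ΔL = 9.4×10⁻⁷ × 3.574 m × 194.7 = 6.5411×10⁻⁴ m = 0.65411 mm
platinum: ΔL = 8.52×10⁻⁶ × 3.574 m × 194.7 = 5.9287×10⁻³ m = 5.9287 mm
difference = 5.9287 − 0.65411 = 5.27459 mm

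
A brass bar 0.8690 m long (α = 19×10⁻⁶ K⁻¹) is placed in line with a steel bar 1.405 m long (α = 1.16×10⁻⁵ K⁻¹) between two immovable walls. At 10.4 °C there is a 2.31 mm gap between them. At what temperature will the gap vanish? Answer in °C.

α₁L₁ = 1.6511×10⁻⁵ m/K, α₂L₂ = 1.6298×10⁻⁵ m/K → total 3.2809×10⁻⁵ m/K
ΔT = g/(α₁L₁+α₂L₂) = 2.31×10⁻³ / 3.2809×10⁻⁵ = 70.408 K
T = 10.4 + 70.408 = 80.808 °C

T = 80.8 °C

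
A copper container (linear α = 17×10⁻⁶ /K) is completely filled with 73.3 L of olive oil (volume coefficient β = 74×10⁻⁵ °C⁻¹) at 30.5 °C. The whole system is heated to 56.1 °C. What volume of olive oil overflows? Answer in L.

1.29 L

The container also expands: β_container ≈ 3α = 5.1×10⁻⁵ /K
Net overflow = V₀(β_liq − 3α_cont)ΔT
β − 3α = 7.40×10⁻⁴ − 5.1×10⁻⁵ = 6.89×10⁻⁴ /K; ΔT = 25.6 K
ΔV = 73.3 × 6.89×10⁻⁴ × 25.6 = 1.29 L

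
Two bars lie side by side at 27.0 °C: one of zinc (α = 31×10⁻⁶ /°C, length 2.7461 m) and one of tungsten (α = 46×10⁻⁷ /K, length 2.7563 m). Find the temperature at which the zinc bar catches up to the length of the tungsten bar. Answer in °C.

L₁(1 + α₁ΔT) = L₂(1 + α₂ΔT) ⇒ ΔT = (L₂ − L₁)/(α₁L₁ − α₂L₂)
L₂ − L₁ = 2.7563 − 2.7461 = 1.02×10⁻² m
α₁L₁ − α₂L₂ = 31×10⁻⁶×2.7461 − 46×10⁻⁷×2.7563 = 7.245012×10⁻⁵ m/K
ΔT = 1.02×10⁻² / 7.245012×10⁻⁵ = 140.787 K
T = 27.0 + 140.787 = 167.787 °C

T = 167.8 °C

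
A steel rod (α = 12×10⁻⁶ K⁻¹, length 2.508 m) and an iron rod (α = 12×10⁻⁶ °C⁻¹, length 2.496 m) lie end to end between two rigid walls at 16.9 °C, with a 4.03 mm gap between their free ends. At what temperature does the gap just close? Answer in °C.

T = 84.0 °C

α₁L₁ = 3.0096×10⁻⁵ m/K, α₂L₂ = 2.9952×10⁻⁵ m/K → total 6.0048×10⁻⁵ m/K
ΔT = g/(α₁L₁+α₂L₂) = 4.03×10⁻³ / 6.0048×10⁻⁵ = 67.113 K
T = 16.9 + 67.113 = 84.013 °C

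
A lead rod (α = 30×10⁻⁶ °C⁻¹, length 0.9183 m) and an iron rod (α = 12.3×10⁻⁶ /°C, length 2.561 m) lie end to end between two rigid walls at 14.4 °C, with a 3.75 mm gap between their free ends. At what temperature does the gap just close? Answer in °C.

T = 77.9 °C

α₁L₁ = 2.7549×10⁻⁵ m/K, α₂L₂ = 3.15003×10⁻⁵ m/K → total 5.90493×10⁻⁵ m/K
ΔT = g/(α₁L₁+α₂L₂) = 3.75×10⁻³ / 5.90493×10⁻⁵ = 63.506 K
T = 14.4 + 63.506 = 77.906 °C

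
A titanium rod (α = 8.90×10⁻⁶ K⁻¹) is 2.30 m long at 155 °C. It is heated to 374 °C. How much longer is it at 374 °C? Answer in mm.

ΔL = 4.48 mm

|ΔT| = |374 − 155| = 219 K
ΔL = αL₀ΔT = (8.90×10⁻⁶)(2.30)(219) = 4.48×10⁻³ m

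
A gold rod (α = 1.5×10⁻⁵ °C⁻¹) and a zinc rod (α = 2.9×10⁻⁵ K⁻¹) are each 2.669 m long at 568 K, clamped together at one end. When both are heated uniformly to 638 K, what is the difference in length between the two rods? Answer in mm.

ΔT = 70 K
gold: ΔL = 1.5×10⁻⁵ × 2.669 m × 70 = 2.8025×10⁻³ m = 2.8025 mm
zinc: ΔL = 2.9×10⁻⁵ × 2.669 m × 70 = 5.4181×10⁻³ m = 5.4181 mm
difference = 5.4181 − 2.8025 = 2.6156 mm

2.62 mm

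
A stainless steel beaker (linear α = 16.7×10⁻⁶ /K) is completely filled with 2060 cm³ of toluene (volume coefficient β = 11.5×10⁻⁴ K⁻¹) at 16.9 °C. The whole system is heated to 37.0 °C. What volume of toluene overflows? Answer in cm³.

45.5 cm³

The beaker also expands: β_container ≈ 3α = 5.01×10⁻⁵ /K
Net overflow = V₀(β_liq − 3α_cont)ΔT
β − 3α = 1.15×10⁻³ − 5.01×10⁻⁵ = 1.0999×10⁻³ /K; ΔT = 20.1 K
ΔV = 2060 × 1.0999×10⁻³ × 20.1 = 45.5 cm³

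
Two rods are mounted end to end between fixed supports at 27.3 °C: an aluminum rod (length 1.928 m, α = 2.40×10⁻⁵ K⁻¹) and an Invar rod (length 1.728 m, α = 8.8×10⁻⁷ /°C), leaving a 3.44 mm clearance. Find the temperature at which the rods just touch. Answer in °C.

α₁L₁ = 4.6272×10⁻⁵ m/K, α₂L₂ = 1.52064×10⁻⁶ m/K → total 4.779264×10⁻⁵ m/K
ΔT = g/(α₁L₁+α₂L₂) = 3.44×10⁻³ / 4.779264×10⁻⁵ = 71.978 K
T = 27.3 + 71.978 = 99.278 °C

T = 99.3 °C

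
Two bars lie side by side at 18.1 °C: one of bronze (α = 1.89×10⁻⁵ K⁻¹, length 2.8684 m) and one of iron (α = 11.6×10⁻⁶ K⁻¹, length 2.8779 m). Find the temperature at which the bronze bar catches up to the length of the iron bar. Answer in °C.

L₁(1 + α₁ΔT) = L₂(1 + α₂ΔT) ⇒ ΔT = (L₂ − L₁)/(α₁L₁ − α₂L₂)
L₂ − L₁ = 2.8779 − 2.8684 = 9.50×10⁻³ m
α₁L₁ − α₂L₂ = 1.89×10⁻⁵×2.8684 − 11.6×10⁻⁶×2.8779 = 2.082912×10⁻⁵ m/K
ΔT = 9.50×10⁻³ / 2.082912×10⁻⁵ = 456.092 K
T = 18.1 + 456.092 = 474.192 °C

T = 474.2 °C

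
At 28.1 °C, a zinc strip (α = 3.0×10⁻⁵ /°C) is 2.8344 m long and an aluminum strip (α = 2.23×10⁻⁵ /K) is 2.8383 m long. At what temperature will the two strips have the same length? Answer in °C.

Equal length when α₁L₁ΔT − α₂L₂ΔT = L₂ − L₁ = 3.90×10⁻³ m
α₁L₁ = 8.5032×10⁻⁵, α₂L₂ = 6.329409×10⁻⁵ → Δ(αL) = 2.173791×10⁻⁵ m/K
ΔT = 3.90×10⁻³ / 2.173791×10⁻⁵ = 179.410 K, so T = 28.1 + 179.410 = 207.510 °C

T = 207.5 °C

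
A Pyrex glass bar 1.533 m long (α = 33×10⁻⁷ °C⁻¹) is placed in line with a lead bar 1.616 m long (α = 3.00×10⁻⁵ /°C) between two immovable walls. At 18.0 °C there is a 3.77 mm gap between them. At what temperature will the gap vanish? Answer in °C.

Gap closes when ΔL₁ + ΔL₂ = 3.77 mm = 3.77×10⁻³ m
(α₁L₁ + α₂L₂)ΔT = g
α₁L₁ + α₂L₂ = 33×10⁻⁷×1.533 + 3.00×10⁻⁵×1.616 = 5.35389×10⁻⁵ m/K
ΔT = 3.77×10⁻³ / 5.35389×10⁻⁵ = 70.416 K
T = 18.0 + 70.416 = 88.416 °C

T = 88.4 °C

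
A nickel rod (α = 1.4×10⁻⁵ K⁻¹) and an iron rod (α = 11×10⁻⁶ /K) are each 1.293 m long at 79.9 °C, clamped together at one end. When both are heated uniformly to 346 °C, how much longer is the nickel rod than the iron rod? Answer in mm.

1.03 mm

ΔT = 266.1 K
nickel: ΔL = 1.4×10⁻⁵ × 1.293 m × 266.1 = 4.8169×10⁻³ m = 4.8169 mm
iron: ΔL = 11×10⁻⁶ × 1.293 m × 266.1 = 3.7847×10⁻³ m = 3.7847 mm
difference = 4.8169 − 3.7847 = 1.0322 mm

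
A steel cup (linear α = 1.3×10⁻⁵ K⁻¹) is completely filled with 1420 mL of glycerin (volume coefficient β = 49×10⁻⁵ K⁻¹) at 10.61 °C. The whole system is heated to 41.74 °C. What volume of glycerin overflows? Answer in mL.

19.9 mL

The cup also expands: β_container ≈ 3α = 3.9×10⁻⁵ /K
Net overflow = V₀(β_liq − 3α_cont)ΔT
β − 3α = 4.90×10⁻⁴ − 3.9×10⁻⁵ = 4.51×10⁻⁴ /K; ΔT = 31.13 K
ΔV = 1420 × 4.51×10⁻⁴ × 31.13 = 19.9 mL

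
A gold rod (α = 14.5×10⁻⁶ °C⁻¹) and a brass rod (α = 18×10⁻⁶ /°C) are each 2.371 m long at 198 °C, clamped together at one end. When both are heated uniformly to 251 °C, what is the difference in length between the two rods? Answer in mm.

0.440 mm

ΔT = 53 K
gold: ΔL = 14.5×10⁻⁶ × 2.371 m × 53 = 1.8221×10⁻³ m = 1.8221 mm
brass: ΔL = 18×10⁻⁶ × 2.371 m × 53 = 2.2619×10⁻³ m = 2.2619 mm
difference = 2.2619 − 1.8221 = 0.4398 mm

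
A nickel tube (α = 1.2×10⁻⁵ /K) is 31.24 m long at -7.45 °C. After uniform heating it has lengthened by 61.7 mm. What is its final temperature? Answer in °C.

ΔL = αL₀ΔT ⇒ ΔT = ΔL / (αL₀)
ΔT = 61.7×10⁻³ m / (1.2×10⁻⁵ × 31.24 m) = 164.59 K
T = -7.45 + 164.59 = 157.14 °C

T = 157 °C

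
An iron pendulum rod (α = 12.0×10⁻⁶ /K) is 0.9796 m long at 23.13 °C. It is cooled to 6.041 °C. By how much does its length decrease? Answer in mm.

ΔL = 0.201 mm

|ΔT| = |6.041 − 23.13| = 17.089 K
ΔL = αL₀ΔT = (12.0×10⁻⁶)(0.9796)(17.089) = 2.01×10⁻⁴ m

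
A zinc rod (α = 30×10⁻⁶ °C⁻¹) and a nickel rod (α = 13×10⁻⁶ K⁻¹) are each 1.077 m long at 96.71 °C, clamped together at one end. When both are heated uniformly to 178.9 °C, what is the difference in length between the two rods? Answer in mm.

ΔT = 82.19 K
zinc: ΔL = 30×10⁻⁶ × 1.077 m × 82.19 = 2.6556×10⁻³ m = 2.6556 mm
nickel: ΔL = 13×10⁻⁶ × 1.077 m × 82.19 = 1.1507×10⁻³ m = 1.1507 mm
difference = 2.6556 − 1.1507 = 1.5049 mm

1.50 mm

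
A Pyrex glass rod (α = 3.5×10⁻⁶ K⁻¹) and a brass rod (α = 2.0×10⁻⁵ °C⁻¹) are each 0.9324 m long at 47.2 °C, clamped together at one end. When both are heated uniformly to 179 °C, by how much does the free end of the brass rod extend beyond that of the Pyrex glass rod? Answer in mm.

2.03 mm

ΔT = 131.8 K
Pyrex glass: ΔL = 3.5×10⁻⁶ × 0.9324 m × 131.8 = 4.3012×10⁻⁴ m = 0.43012 mm
brass: ΔL = 2.0×10⁻⁵ × 0.9324 m × 131.8 = 2.4578×10⁻³ m = 2.4578 mm
difference = 2.4578 − 0.43012 = 2.02768 mm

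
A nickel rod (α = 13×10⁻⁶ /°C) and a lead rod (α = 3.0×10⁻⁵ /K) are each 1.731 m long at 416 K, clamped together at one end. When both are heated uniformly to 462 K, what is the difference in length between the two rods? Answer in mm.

1.35 mm

ΔT = 46 K
nickel: ΔL = 13×10⁻⁶ × 1.731 m × 46 = 1.0351×10⁻³ m = 1.0351 mm
lead: ΔL = 3.0×10⁻⁵ × 1.731 m × 46 = 2.3888×10⁻³ m = 2.3888 mm
difference = 2.3888 − 1.0351 = 1.3537 mm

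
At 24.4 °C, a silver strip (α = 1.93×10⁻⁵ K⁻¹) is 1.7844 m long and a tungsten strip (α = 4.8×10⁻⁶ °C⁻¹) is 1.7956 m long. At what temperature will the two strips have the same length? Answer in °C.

Equal length when α₁L₁ΔT − α₂L₂ΔT = L₂ − L₁ = 1.12×10⁻² m
α₁L₁ = 3.443892×10⁻⁵, α₂L₂ = 8.61888×10⁻⁶ → Δ(αL) = 2.582004×10⁻⁵ m/K
ΔT = 1.12×10⁻² / 2.582004×10⁻⁵ = 433.772 K, so T = 24.4 + 433.772 = 458.172 °C

T = 458.2 °C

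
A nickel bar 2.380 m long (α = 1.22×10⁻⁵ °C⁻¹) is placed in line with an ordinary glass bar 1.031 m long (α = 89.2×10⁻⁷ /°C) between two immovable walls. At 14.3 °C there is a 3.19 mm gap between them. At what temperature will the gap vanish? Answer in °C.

Gap closes when ΔL₁ + ΔL₂ = 3.19 mm = 3.19×10⁻³ m
(α₁L₁ + α₂L₂)ΔT = g
α₁L₁ + α₂L₂ = 1.22×10⁻⁵×2.380 + 89.2×10⁻⁷×1.031 = 3.823252×10⁻⁵ m/K
ΔT = 3.19×10⁻³ / 3.823252×10⁻⁵ = 83.437 K
T = 14.3 + 83.437 = 97.737 °C

T = 97.7 °C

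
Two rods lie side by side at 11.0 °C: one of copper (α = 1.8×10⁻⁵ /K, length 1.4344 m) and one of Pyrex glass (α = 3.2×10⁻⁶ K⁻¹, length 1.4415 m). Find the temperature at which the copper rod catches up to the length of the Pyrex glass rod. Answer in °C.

L₁(1 + α₁ΔT) = L₂(1 + α₂ΔT) ⇒ ΔT = (L₂ − L₁)/(α₁L₁ − α₂L₂)
L₂ − L₁ = 1.4415 − 1.4344 = 7.10×10⁻³ m
α₁L₁ − α₂L₂ = 1.8×10⁻⁵×1.4344 − 3.2×10⁻⁶×1.4415 = 2.12064×10⁻⁵ m/K
ΔT = 7.10×10⁻³ / 2.12064×10⁻⁵ = 334.805 K
T = 11.0 + 334.805 = 345.805 °C

T = 345.8 °C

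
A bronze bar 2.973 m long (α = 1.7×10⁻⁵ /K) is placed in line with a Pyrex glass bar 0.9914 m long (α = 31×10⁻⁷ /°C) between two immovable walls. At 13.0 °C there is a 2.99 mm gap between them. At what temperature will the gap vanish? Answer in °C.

α₁L₁ = 5.0541×10⁻⁵ m/K, α₂L₂ = 3.07334×10⁻⁶ m/K → total 5.361434×10⁻⁵ m/K
ΔT = g/(α₁L₁+α₂L₂) = 2.99×10⁻³ / 5.361434×10⁻⁵ = 55.769 K
T = 13.0 + 55.769 = 68.769 °C

T = 68.8 °C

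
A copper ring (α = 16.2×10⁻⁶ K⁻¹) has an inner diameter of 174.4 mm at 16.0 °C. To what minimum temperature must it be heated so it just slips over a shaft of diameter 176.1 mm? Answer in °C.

T = 618 °C

Required Δd = 176.1 − 174.4 = 1.7 mm
Δd = αd₀ΔT ⇒ ΔT = Δd/(αd₀) = 1.7 / (16.2×10⁻⁶ × 174.4) = 601.71 K
T_min = 16.0 + 601.71 = 617.71 °C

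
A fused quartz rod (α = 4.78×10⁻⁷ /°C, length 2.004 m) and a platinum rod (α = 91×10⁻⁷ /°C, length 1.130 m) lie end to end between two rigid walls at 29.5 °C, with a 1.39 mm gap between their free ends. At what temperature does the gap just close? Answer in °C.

T = 153 °C

Gap closes when ΔL₁ + ΔL₂ = 1.39 mm = 1.39×10⁻³ m
(α₁L₁ + α₂L₂)ΔT = g
α₁L₁ + α₂L₂ = 4.78×10⁻⁷×2.004 + 91×10⁻⁷×1.130 = 1.1240912×10⁻⁵ m/K
ΔT = 1.39×10⁻³ / 1.1240912×10⁻⁵ = 123.66 K
T = 29.5 + 123.66 = 153.16 °C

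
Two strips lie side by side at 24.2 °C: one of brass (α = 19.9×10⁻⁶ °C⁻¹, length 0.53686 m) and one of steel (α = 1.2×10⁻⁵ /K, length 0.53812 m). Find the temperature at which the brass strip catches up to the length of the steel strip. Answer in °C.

L₁(1 + α₁ΔT) = L₂(1 + α₂ΔT) ⇒ ΔT = (L₂ − L₁)/(α₁L₁ − α₂L₂)
L₂ − L₁ = 0.53812 − 0.53686 = 1.26×10⁻³ m
α₁L₁ − α₂L₂ = 19.9×10⁻⁶×0.53686 − 1.2×10⁻⁵×0.53812 = 4.226074×10⁻⁶ m/K
ΔT = 1.26×10⁻³ / 4.226074×10⁻⁶ = 298.149 K
T = 24.2 + 298.149 = 322.349 °C

T = 322.3 °C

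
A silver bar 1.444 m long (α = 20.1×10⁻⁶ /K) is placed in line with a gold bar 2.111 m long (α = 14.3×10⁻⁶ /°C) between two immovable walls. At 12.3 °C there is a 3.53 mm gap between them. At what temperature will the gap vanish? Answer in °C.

T = 71.9 °C

Gap closes when ΔL₁ + ΔL₂ = 3.53 mm = 3.53×10⁻³ m
(α₁L₁ + α₂L₂)ΔT = g
α₁L₁ + α₂L₂ = 20.1×10⁻⁶×1.444 + 14.3×10⁻⁶×2.111 = 5.92117×10⁻⁵ m/K
ΔT = 3.53×10⁻³ / 5.92117×10⁻⁵ = 59.617 K
T = 12.3 + 59.617 = 71.917 °C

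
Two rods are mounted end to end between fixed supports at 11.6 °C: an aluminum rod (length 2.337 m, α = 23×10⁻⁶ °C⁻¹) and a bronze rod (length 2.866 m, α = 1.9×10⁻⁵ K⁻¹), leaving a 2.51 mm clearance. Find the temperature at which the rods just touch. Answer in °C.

T = 34.8 °C

Gap closes when ΔL₁ + ΔL₂ = 2.51 mm = 2.51×10⁻³ m
(α₁L₁ + α₂L₂)ΔT = g
α₁L₁ + α₂L₂ = 23×10⁻⁶×2.337 + 1.9×10⁻⁵×2.866 = 1.08205×10⁻⁴ m/K
ΔT = 2.51×10⁻³ / 1.08205×10⁻⁴ = 23.197 K
T = 11.6 + 23.197 = 34.797 °C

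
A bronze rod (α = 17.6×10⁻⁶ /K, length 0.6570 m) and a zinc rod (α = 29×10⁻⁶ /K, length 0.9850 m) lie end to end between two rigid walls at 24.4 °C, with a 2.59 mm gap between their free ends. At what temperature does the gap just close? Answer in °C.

T = 88.9 °C

Gap closes when ΔL₁ + ΔL₂ = 2.59 mm = 2.59×10⁻³ m
(α₁L₁ + α₂L₂)ΔT = g
α₁L₁ + α₂L₂ = 17.6×10⁻⁶×0.6570 + 29×10⁻⁶×0.9850 = 4.01282×10⁻⁵ m/K
ΔT = 2.59×10⁻³ / 4.01282×10⁻⁵ = 64.543 K
T = 24.4 + 64.543 = 88.943 °C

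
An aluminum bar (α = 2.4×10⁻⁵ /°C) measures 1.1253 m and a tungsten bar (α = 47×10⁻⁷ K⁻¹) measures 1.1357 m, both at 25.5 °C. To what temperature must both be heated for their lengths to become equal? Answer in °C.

L₁(1 + α₁ΔT) = L₂(1 + α₂ΔT) ⇒ ΔT = (L₂ − L₁)/(α₁L₁ − α₂L₂)
L₂ − L₁ = 1.1357 − 1.1253 = 1.04×10⁻² m
α₁L₁ − α₂L₂ = 2.4×10⁻⁵×1.1253 − 47×10⁻⁷×1.1357 = 2.166941×10⁻⁵ m/K
ΔT = 1.04×10⁻² / 2.166941×10⁻⁵ = 479.939 K
T = 25.5 + 479.939 = 505.439 °C

T = 505.4 °C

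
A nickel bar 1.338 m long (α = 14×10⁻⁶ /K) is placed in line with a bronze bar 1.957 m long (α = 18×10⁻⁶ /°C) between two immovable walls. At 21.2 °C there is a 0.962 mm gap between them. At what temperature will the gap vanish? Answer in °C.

Gap closes when ΔL₁ + ΔL₂ = 0.962 mm = 9.62×10⁻⁴ m
(α₁L₁ + α₂L₂)ΔT = g
α₁L₁ + α₂L₂ = 14×10⁻⁶×1.338 + 18×10⁻⁶×1.957 = 5.3958×10⁻⁵ m/K
ΔT = 9.62×10⁻⁴ / 5.3958×10⁻⁵ = 17.829 K
T = 21.2 + 17.829 = 39.029 °C

T = 39.0 °C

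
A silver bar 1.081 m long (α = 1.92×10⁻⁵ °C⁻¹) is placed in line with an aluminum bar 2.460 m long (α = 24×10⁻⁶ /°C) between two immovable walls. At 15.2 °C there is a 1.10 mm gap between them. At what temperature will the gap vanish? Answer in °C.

T = 29.0 °C

α₁L₁ = 2.07552×10⁻⁵ m/K, α₂L₂ = 5.904×10⁻⁵ m/K → total 7.97952×10⁻⁵ m/K
ΔT = g/(α₁L₁+α₂L₂) = 1.10×10⁻³ / 7.97952×10⁻⁵ = 13.785 K
T = 15.2 + 13.785 = 28.985 °C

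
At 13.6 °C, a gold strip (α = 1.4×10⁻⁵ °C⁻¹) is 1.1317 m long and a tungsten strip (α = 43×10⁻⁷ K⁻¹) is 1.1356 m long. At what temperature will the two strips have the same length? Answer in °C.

Equal length when α₁L₁ΔT − α₂L₂ΔT = L₂ − L₁ = 3.90×10⁻³ m
α₁L₁ = 1.58438×10⁻⁵, α₂L₂ = 4.88308×10⁻⁶ → Δ(αL) = 1.096072×10⁻⁵ m/K
ΔT = 3.90×10⁻³ / 1.096072×10⁻⁵ = 355.816 K, so T = 13.6 + 355.816 = 369.416 °C

T = 369.4 °C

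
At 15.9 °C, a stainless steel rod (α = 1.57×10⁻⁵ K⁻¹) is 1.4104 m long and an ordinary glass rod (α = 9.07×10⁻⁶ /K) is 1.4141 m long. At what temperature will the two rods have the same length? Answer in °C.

T = 413.0 °C

L₁(1 + α₁ΔT) = L₂(1 + α₂ΔT) ⇒ ΔT = (L₂ − L₁)/(α₁L₁ − α₂L₂)
L₂ − L₁ = 1.4141 − 1.4104 = 3.70×10⁻³ m
α₁L₁ − α₂L₂ = 1.57×10⁻⁵×1.4104 − 9.07×10⁻⁶×1.4141 = 9.317393×10⁻⁶ m/K
ΔT = 3.70×10⁻³ / 9.317393×10⁻⁶ = 397.107 K
T = 15.9 + 397.107 = 413.007 °C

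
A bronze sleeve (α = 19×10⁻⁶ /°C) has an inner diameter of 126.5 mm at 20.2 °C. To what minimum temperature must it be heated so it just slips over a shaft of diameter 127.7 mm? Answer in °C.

Required Δd = 127.7 − 126.5 = 1.2 mm
Δd = αd₀ΔT ⇒ ΔT = Δd/(αd₀) = 1.2 / (19×10⁻⁶ × 126.5) = 499.27 K
T_min = 20.2 + 499.27 = 519.47 °C

T = 519 °C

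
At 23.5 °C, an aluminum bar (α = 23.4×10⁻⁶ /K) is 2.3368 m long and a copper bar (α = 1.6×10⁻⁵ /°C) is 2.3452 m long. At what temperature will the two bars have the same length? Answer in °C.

L₁(1 + α₁ΔT) = L₂(1 + α₂ΔT) ⇒ ΔT = (L₂ − L₁)/(α₁L₁ − α₂L₂)
L₂ − L₁ = 2.3452 − 2.3368 = 8.40×10⁻³ m
α₁L₁ − α₂L₂ = 23.4×10⁻⁶×2.3368 − 1.6×10⁻⁵×2.3452 = 1.715792×10⁻⁵ m/K
ΔT = 8.40×10⁻³ / 1.715792×10⁻⁵ = 489.570 K
T = 23.5 + 489.570 = 513.070 °C

T = 513.1 °C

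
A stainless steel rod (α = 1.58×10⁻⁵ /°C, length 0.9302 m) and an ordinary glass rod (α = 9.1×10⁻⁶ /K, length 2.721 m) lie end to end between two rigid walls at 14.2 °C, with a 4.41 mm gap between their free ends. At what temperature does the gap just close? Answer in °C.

T = 126 °C

α₁L₁ = 1.469716×10⁻⁵ m/K, α₂L₂ = 2.47611×10⁻⁵ m/K → total 3.945826×10⁻⁵ m/K
ΔT = g/(α₁L₁+α₂L₂) = 4.41×10⁻³ / 3.945826×10⁻⁵ = 111.76 K
T = 14.2 + 111.76 = 125.96 °C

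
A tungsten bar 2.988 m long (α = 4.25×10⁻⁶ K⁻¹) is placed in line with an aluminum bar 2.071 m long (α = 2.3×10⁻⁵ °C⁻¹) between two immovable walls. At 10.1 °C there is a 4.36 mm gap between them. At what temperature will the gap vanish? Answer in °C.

α₁L₁ = 1.2699×10⁻⁵ m/K, α₂L₂ = 4.7633×10⁻⁵ m/K → total 6.0332×10⁻⁵ m/K
ΔT = g/(α₁L₁+α₂L₂) = 4.36×10⁻³ / 6.0332×10⁻⁵ = 72.267 K
T = 10.1 + 72.267 = 82.367 °C

T = 82.4 °C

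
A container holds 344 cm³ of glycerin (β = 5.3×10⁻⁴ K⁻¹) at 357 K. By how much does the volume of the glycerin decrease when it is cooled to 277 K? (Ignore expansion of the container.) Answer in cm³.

|ΔT| = |277 − 357| = 80 K
ΔV = βV₀ΔT = (5.3×10⁻⁴)(344)(80) = 14.6 cm³

ΔV = 14.6 cm³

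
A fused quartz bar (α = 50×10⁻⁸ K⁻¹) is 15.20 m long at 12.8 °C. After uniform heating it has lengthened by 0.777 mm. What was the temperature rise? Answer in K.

ΔL = αL₀ΔT ⇒ ΔT = ΔL / (αL₀)
ΔT = 0.777×10⁻³ m / (50×10⁻⁸ × 15.20 m) = 102.24 K

ΔT = 102 K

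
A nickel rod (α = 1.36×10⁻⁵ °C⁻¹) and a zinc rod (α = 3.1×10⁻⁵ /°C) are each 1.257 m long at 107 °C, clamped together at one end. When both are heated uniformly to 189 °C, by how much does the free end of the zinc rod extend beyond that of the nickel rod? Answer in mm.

ΔT = 82 K
nickel: ΔL = 1.36×10⁻⁵ × 1.257 m × 82 = 1.4018×10⁻³ m = 1.4018 mm
zinc: ΔL = 3.1×10⁻⁵ × 1.257 m × 82 = 3.1953×10⁻³ m = 3.1953 mm
difference = 3.1953 − 1.4018 = 1.7935 mm

1.79 mm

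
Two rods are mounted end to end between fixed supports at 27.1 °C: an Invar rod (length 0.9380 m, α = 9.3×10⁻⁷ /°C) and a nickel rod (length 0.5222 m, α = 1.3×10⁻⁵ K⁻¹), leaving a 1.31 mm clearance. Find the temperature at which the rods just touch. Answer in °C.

T = 198 °C

α₁L₁ = 8.7234×10⁻⁷ m/K, α₂L₂ = 6.7886×10⁻⁶ m/K → total 7.66094×10⁻⁶ m/K
ΔT = g/(α₁L₁+α₂L₂) = 1.31×10⁻³ / 7.66094×10⁻⁶ = 171.00 K
T = 27.1 + 171.00 = 198.10 °C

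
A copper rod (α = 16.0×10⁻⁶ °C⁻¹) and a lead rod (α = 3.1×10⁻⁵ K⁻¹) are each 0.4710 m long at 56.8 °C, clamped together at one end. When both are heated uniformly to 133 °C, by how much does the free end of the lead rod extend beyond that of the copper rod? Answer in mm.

ΔT = 76.2 K
copper: ΔL = 16.0×10⁻⁶ × 0.4710 m × 76.2 = 5.7424×10⁻⁴ m = 0.57424 mm
lead: ΔL = 3.1×10⁻⁵ × 0.4710 m × 76.2 = 1.1126×10⁻³ m = 1.1126 mm
difference = 1.1126 − 0.57424 = 0.53836 mm

0.538 mm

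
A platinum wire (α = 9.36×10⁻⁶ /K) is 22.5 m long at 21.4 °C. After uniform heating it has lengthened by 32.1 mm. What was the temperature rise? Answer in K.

ΔT = 152 K

ΔL = αL₀ΔT ⇒ ΔT = ΔL / (αL₀)
ΔT = 32.1×10⁻³ m / (9.36×10⁻⁶ × 22.5 m) = 152.42 K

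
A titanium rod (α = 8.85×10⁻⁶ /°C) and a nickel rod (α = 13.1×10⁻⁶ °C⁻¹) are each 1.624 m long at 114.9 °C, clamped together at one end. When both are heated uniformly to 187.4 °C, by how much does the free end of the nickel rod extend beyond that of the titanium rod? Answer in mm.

0.500 mm

ΔT = 72.5 K
titanium: ΔL = 8.85×10⁻⁶ × 1.624 m × 72.5 = 1.0420×10⁻³ m = 1.0420 mm
nickel: ΔL = 13.1×10⁻⁶ × 1.624 m × 72.5 = 1.5424×10⁻³ m = 1.5424 mm
difference = 1.5424 − 1.0420 = 0.5004 mm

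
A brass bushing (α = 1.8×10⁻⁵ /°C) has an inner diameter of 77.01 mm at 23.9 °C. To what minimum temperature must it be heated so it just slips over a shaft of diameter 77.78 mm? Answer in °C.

Required Δd = 77.78 − 77.01 = 0.77 mm
Δd = αd₀ΔT ⇒ ΔT = Δd/(αd₀) = 0.77 / (1.8×10⁻⁵ × 77.01) = 555.48 K
T_min = 23.9 + 555.48 = 579.38 °C

T = 579 °C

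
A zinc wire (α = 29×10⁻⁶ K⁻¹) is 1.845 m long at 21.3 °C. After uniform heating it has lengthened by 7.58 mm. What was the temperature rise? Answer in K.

ΔL = αL₀ΔT ⇒ ΔT = ΔL / (αL₀)
ΔT = 7.58×10⁻³ m / (29×10⁻⁶ × 1.845 m) = 141.67 K

ΔT = 142 K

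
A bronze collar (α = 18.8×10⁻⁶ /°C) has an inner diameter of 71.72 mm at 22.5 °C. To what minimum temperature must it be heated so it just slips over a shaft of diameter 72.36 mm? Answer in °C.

T = 497 °C

Required Δd = 72.36 − 71.72 = 0.64 mm
Δd = αd₀ΔT ⇒ ΔT = Δd/(αd₀) = 0.64 / (18.8×10⁻⁶ × 71.72) = 474.66 K
T_min = 22.5 + 474.66 = 497.16 °C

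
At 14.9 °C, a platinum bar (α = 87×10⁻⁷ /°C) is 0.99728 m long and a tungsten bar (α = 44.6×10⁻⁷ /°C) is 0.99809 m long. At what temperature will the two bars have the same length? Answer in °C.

Equal length when α₁L₁ΔT − α₂L₂ΔT = L₂ − L₁ = 8.10×10⁻⁴ m
α₁L₁ = 8.676336×10⁻⁶, α₂L₂ = 4.4514814×10⁻⁶ → Δ(αL) = 4.2248546×10⁻⁶ m/K
ΔT = 8.10×10⁻⁴ / 4.2248546×10⁻⁶ = 191.723 K, so T = 14.9 + 191.723 = 206.623 °C

T = 206.6 °C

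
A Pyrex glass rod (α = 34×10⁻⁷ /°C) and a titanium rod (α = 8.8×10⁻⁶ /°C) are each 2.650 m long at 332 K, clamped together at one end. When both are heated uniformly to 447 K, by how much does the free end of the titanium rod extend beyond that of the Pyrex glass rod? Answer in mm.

1.65 mm

ΔT = 115 K
Pyrex glass: ΔL = 34×10⁻⁷ × 2.650 m × 115 = 1.0361×10⁻³ m = 1.0361 mm
titanium: ΔL = 8.8×10⁻⁶ × 2.650 m × 115 = 2.6818×10⁻³ m = 2.6818 mm
difference = 2.6818 − 1.0361 = 1.6457 mm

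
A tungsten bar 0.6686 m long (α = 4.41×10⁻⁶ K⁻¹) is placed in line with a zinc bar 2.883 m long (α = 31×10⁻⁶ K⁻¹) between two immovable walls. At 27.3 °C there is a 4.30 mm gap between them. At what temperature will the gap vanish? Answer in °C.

T = 73.9 °C

α₁L₁ = 2.948526×10⁻⁶ m/K, α₂L₂ = 8.9373×10⁻⁵ m/K → total 9.2321526×10⁻⁵ m/K
ΔT = g/(α₁L₁+α₂L₂) = 4.30×10⁻³ / 9.2321526×10⁻⁵ = 46.576 K
T = 27.3 + 46.576 = 73.876 °C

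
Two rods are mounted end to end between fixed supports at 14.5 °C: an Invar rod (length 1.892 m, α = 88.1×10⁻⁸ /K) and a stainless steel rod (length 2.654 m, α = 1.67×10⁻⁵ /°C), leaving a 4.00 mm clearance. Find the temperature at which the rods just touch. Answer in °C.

Gap closes when ΔL₁ + ΔL₂ = 4.00 mm = 4.00×10⁻³ m
(α₁L₁ + α₂L₂)ΔT = g
α₁L₁ + α₂L₂ = 88.1×10⁻⁸×1.892 + 1.67×10⁻⁵×2.654 = 4.5988652×10⁻⁵ m/K
ΔT = 4.00×10⁻³ / 4.5988652×10⁻⁵ = 86.98 K
T = 14.5 + 86.98 = 101.48 °C

T = 101 °C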